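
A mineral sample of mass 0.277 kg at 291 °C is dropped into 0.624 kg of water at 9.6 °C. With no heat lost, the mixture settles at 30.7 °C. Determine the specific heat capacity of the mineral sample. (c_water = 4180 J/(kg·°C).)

c ≈ 763 J/(kg·°C)

Heat gained plus heat lost sum to zero:
0.277×c×(30.7 − 291) + 0.624×4180×(30.7 − 9.6) = 0
-72.1 c = -55036
c = -55036/-72.1 ≈ 763.3 J/(kg·°C)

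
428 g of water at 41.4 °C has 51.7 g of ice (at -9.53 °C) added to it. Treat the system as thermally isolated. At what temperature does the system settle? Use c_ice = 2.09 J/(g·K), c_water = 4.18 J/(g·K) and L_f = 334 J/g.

T_f ≈ 27.8 °C

Taking heat into each body as positive, Σ m c ΔT = 0:
warm ice to 0 °C: 51.7×2.09×(0 − (-9.53)) = 1029.7; fusion: m_ice L_f = 51.7×334 = 17268; warm the meltwater: 216.11 T; water cools: 428×4.18×(T − 41.4) = 1789(T − 41.4)
2005.1 T = 74066 − 18298 = 55769
T ≈ 27.81 °C (positive, so assuming full melt was valid).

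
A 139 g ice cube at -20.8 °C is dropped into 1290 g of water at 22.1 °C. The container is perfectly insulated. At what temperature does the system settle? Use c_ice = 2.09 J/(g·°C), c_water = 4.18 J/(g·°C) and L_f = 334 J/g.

T_f ≈ 11.2 °C

Energy conservation, ΣQ = 0:
warm ice to 0 °C: 139×2.09×(0 − (-20.8)) = 6042.6
  latent heat to melt: 139×334 = 46426
  meltwater 0→T: 139×4.18×T = 581.02 T
  water: 5392.2(T − 22.1)
5973.2 T = 119168 − 52469 = 66699
T ≈ 11.17 °C. Since T > 0 °C, the all-ice-melts assumption holds.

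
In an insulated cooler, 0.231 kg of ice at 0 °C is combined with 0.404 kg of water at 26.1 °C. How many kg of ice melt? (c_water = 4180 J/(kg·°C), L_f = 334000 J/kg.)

m_melted ≈ 0.132 kg

Water can give up m c ΔT = 0.404×4180×26.1 = 44076 J before reaching 0 °C.
Melting all 0.231 kg of ice would need 0.231×334000 = 77154 J.
44076 J < 77154 J, so only part of the ice melts and the system sits at 0 °C.
Mass melted = 44076/334000 ≈ 0.132 kg.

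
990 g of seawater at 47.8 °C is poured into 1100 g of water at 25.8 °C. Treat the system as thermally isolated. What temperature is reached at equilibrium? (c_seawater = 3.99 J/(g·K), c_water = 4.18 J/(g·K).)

T_f ≈ 36.0 °C

T_f = Σ m_i c_i T_i / Σ m_i c_i:
T_f = (3950.1·47.8 + 4598·25.8) / (3950.1 + 4598)
    = 307443 / 8548.1 ≈ 35.97 °C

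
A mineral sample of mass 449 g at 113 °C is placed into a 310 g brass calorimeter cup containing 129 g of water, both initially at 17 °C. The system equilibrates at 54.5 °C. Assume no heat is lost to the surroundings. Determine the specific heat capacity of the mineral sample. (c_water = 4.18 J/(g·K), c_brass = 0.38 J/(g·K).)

c ≈ 0.938 J/(g·K)

Energy conservation, ΣQ = 0:
449·c·(54.5 − 113) + 129·4.18·(54.5 − 17) + 310·0.38·(54.5 − 17) = 0
-26266 c = -24638
c = -24638/-26266 ≈ 0.938 J/(g·K)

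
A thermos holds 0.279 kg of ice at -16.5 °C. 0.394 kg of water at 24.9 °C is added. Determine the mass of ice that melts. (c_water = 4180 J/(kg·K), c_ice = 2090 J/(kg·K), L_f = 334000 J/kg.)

Heat available from the water dropping to 0 °C: 0.394×4180×24.9 = 41008 J.
Warming the ice to 0 °C takes 0.279×2090×16.5 = 9621.3 J, leaving 31387 J for melting.
To melt every bit of ice: 0.279×334000 = 93186 J.
Since 31387 < 93186 J, not all the ice melts; equilibrium is at 0 °C.
m_melt = 31387 / L_f = 0.09397 kg.

m_melted ≈ 0.094 kg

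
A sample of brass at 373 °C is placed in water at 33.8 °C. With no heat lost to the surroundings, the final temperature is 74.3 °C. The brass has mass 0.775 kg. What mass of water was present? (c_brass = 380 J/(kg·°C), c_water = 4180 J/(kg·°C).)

m ≈ 0.52 kg

Heat lost by the brass = heat gained by the water:
0.775×380×(373 − 74.3) = m×4180×(74.3 − 33.8)
169290 m = 87967  ⇒  m ≈ 0.5196 kg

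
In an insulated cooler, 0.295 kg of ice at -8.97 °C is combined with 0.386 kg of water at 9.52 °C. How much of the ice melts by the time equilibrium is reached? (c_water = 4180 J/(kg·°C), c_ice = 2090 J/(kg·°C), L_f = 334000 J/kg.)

m_melted ≈ 0.0294 kg

Cooling the water to 0 °C releases 0.386×4180×9.52 = 15360 J.
Of that, 0.295×2090×8.97 = 5530.5 J goes to bring the ice to 0 °C, leaving 9829.9 J.
Fully melting the ice requires m_ice L_f = 0.295×334000 = 98530 J.
That's not enough to melt it all — equilibrium is at 0 °C with ice remaining.
m_melt = 9829.9 / L_f = 0.02943 kg.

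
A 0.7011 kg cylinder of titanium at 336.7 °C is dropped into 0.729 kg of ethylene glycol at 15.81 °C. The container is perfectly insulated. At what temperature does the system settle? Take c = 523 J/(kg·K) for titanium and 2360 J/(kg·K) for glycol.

T_f ≈ 72.2 °C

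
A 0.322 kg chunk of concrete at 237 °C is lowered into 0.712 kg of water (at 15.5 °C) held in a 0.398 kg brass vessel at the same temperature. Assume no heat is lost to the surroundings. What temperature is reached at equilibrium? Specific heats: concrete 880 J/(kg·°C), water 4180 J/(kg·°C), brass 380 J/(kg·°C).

T_f ≈ 33.9 °C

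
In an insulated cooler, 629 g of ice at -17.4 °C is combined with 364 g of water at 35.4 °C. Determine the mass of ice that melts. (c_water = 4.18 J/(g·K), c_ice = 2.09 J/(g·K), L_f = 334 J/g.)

Cooling the water to 0 °C releases 364·4.18·35.4 = 53862 J.
Of that, 629·2.09·17.4 = 22874 J goes to bring the ice to 0 °C, leaving 30988 J.
Fully melting the ice requires m_ice L_f = 629·334 = 210086 J.
Since 30988 < 210086 J, not all the ice melts; equilibrium is at 0 °C.
m_melt = 30988 / L_f = 92.78 g.

m_melted ≈ 92.8 g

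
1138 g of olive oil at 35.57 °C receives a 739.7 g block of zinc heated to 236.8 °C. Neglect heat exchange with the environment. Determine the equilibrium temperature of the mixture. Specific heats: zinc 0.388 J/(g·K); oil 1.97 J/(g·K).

T_f ≈ 58.4 °C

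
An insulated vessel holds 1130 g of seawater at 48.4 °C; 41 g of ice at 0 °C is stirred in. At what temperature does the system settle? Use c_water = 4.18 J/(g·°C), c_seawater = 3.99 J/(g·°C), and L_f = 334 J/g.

T_f ≈ 43.7 °C

Energy balance with sensible and latent terms:
latent heat to melt: 41·334 = 13694; meltwater 0→T: 41·4.18·T = 171.38 T; seawater cools: 1130·3.99·(T − 48.4) = 4508.7(T − 48.4)
4680.1 T = 218221 − 13694 = 204527
T ≈ 43.70 °C — above 0 °C, consistent with complete melting.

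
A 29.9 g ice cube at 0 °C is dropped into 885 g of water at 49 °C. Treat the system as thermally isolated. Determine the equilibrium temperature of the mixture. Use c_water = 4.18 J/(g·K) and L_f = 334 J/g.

Energy conservation, ΣQ = 0:
melt ice: 29.9×334 = 9986.6
  meltwater 0→T: 29.9×4.18×T = 124.98 T
  water cools: 885×4.18×(T − 49) = 3699.3(T − 49)
3824.3 T = 181266 − 9986.6 = 171279
T ≈ 44.79 °C (positive, so assuming full melt was valid).

T_f ≈ 44.8 °C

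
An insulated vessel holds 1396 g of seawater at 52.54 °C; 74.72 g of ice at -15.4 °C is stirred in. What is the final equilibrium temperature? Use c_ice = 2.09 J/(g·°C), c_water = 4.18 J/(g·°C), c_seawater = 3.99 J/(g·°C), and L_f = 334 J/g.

Conservation of energy gives ΣQ = 0:
warm ice to 0 °C: 74.72×2.09×(0 − (-15.4)) = 2404.9
  fusion: m_ice L_f = 74.72×334 = 24956
  meltwater 0→T: 74.72×4.18×T = 312.33 T
  seawater: 5570(T − 52.54)
5882.4 T = 292650 − 27361 = 265288
T ≈ 45.10 °C (positive, so assuming full melt was valid).

T_f ≈ 45.1 °C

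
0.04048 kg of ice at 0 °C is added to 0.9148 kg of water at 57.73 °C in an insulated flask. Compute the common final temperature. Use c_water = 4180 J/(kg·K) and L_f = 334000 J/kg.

T_f ≈ 51.9 °C

Setting the total heat transfer to zero:
fusion: m_ice L_f = 0.04048×334000 = 13520
  meltwater 0→T: 0.04048×4180×T = 169.21 T
  water: 3823.9(T − 57.73)
3993.1 T = 220752 − 13520 = 207231
T ≈ 51.90 °C. Since T > 0 °C, the all-ice-melts assumption holds.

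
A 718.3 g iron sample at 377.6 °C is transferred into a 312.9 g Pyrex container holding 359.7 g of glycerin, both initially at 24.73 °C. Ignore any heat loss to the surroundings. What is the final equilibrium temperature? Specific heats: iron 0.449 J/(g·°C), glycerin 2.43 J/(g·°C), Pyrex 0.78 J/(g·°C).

Setting the total heat transfer to zero:
718.3·0.449·(T − 377.6) + 359.7·2.43·(T − 24.73) + 312.9·0.78·(T − 24.73) = 0
322.52(T − 377.6) + 874.07(T − 24.73) + 244.06(T − 24.73) = 0
1440.6 T = 149434
T = 149434 / 1440.6 = 104 °C

T_f ≈ 103.7 °C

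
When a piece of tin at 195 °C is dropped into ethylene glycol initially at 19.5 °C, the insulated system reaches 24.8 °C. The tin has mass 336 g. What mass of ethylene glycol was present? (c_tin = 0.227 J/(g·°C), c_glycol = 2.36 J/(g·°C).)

|Q_tin| = |Q_glycol|:
336·0.227·(195 − 24.8) = m·2.36·(24.8 − 19.5)
12.51 m = 12981  ⇒  m ≈ 1038 g

m ≈ 1040 g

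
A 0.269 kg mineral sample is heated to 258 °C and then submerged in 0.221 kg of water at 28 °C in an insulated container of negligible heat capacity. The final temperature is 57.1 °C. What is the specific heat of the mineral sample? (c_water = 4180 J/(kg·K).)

Energy conservation, ΣQ = 0:
0.269×c×(57.1 − 258) + 0.221×4180×(57.1 − 28) = 0
-54.04 c = -26882
c = -26882/-54.04 ≈ 497.4 J/(kg·K)

c ≈ 497 J/(kg·K)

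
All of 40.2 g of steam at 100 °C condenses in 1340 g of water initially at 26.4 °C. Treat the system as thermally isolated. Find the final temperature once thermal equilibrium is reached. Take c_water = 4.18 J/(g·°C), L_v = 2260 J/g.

Net heat exchanged in the isolated system is zero:
condense steam: −40.2×2260 = −90852; condensed water 100 °C→T: 168.04(T − 100); original water: 5601.2(T − 26.4)
5769.2 T = 90852 + 16804 + 147872 = 255527
T ≈ 44.29 °C, under the boiling point, so the assumption holds.

T_f ≈ 44.3 °C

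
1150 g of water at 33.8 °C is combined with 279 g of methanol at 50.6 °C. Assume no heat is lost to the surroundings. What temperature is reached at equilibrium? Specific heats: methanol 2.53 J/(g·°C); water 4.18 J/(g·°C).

|Q_methanol| = |Q_water|:
279·2.53·(50.6 − T) = 1150·4.18·(T − 33.8)
705.87(50.6 − T) = 4807(T − 33.8)
5512.9 T = 198194  ⇒  T ≈ 35.95 °C

T_f ≈ 36.0 °C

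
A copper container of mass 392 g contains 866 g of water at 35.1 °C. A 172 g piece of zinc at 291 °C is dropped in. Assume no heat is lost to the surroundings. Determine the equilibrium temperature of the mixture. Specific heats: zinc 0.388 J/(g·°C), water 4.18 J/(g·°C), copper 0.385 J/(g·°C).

T_f ≈ 39.6 °C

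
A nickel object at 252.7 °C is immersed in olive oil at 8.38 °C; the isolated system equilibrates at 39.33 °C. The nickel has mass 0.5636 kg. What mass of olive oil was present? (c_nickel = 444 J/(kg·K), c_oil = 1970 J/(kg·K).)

m ≈ 0.876 kg

Let T be the final temperature. ΣQ_i = 0:
0.5636×444×(39.33 − 252.7) + m×1970×(39.33 − 8.38) = 0
60971 m = 53393
m = 53393/60971 ≈ 0.8757 kg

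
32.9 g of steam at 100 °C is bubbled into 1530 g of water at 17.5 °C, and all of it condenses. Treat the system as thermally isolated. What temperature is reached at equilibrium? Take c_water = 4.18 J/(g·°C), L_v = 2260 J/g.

T_f ≈ 30.6 °C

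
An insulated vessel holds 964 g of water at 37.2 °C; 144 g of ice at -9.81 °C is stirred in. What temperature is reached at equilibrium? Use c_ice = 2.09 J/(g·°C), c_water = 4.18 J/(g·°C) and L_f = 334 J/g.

T_f ≈ 21.3 °C

Net heat exchanged in the isolated system is zero:
warm ice to 0 °C: 144×2.09×(0 − (-9.81)) = 2952.4; fusion: m_ice L_f = 144×334 = 48096; warm the meltwater: 601.92 T; water: 4029.5(T − 37.2)
4631.4 T = 149898 − 51048 = 98850
T ≈ 21.34 °C — above 0 °C, consistent with complete melting.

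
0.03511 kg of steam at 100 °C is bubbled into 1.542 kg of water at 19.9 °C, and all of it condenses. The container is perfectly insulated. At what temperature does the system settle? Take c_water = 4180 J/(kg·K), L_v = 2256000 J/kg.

Conservation of energy gives ΣQ = 0:
latent heat released on condensation: 0.03511×2256000 = 79208
  condensate cools 100→T: 0.03511×4180×(T − 100) = 146.76(T − 100)
  original water: 6445.6(T − 19.9)
6592.3 T = 79208 + 14676 + 128267 = 222151
T ≈ 33.70 °C — below 100 °C, confirming all the steam condensed.

T_f ≈ 33.7 °C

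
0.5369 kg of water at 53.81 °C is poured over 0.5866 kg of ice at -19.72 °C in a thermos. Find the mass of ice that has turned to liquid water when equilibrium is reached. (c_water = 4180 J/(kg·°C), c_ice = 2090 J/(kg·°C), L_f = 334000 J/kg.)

m_melted ≈ 0.289 kg

Heat available from the water dropping to 0 °C: 0.5369·4180·53.81 = 120763 J.
Warming the ice to 0 °C takes 0.5866·2090·19.72 = 24177 J, leaving 96586 J for melting.
To melt every bit of ice: 0.5866·334000 = 195924 J.
Since 96586 < 195924 J, not all the ice melts; equilibrium is at 0 °C.
m_melted·334000 = 96586  ⇒  m_melted ≈ 0.2892 kg.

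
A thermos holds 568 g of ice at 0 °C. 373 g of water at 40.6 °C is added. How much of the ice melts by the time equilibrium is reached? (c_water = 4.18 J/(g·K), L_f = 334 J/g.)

m_melted ≈ 190 g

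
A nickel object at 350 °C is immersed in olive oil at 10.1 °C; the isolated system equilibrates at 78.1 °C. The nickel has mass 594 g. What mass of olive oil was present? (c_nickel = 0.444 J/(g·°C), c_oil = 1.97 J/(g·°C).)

Heat gained plus heat lost sum to zero:
594×0.444×(78.1 − 350) + m×1.97×(78.1 − 10.1) = 0
133.96 m = 71710
m = 71710/133.96 ≈ 535.3 g

m ≈ 535 g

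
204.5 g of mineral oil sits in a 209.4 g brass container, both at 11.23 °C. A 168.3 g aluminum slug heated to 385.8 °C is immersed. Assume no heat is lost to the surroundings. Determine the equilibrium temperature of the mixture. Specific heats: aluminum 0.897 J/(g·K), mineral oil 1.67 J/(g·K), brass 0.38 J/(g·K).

T_f ≈ 110.1 °C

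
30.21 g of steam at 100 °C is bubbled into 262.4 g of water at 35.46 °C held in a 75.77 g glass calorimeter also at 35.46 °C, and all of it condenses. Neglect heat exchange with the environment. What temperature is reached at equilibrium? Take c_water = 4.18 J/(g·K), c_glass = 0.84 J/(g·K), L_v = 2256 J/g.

Conservation of energy gives ΣQ = 0:
steam→water at 100 °C releases m L_v = 30.21×2256 = 68154
  condensate cools 100→T: 30.21×4.18×(T − 100) = 126.28(T − 100)
  original water: 1096.8(T − 35.46)
  glass cup: 75.77×0.84×(T − 35.46) = 63.65(T − 35.46)
1286.8 T = 68154 + 12628 + 41151 = 121932
T ≈ 94.76 °C (< 100 °C, so full condensation is consistent).

T_f ≈ 94.8 °C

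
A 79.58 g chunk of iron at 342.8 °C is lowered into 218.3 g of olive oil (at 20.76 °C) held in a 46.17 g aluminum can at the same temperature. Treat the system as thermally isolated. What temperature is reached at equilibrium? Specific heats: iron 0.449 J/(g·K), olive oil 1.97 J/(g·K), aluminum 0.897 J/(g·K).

T_f ≈ 43.4 °C

With ΣQ=0 the equilibrium temperature is the m·c-weighted mean:
T_f = (35.73*342.8 + 430.05*20.76 + 41.41*20.76) / (35.73 + 430.05 + 41.41)
    = 22036 / 507.2 ≈ 43.45 °C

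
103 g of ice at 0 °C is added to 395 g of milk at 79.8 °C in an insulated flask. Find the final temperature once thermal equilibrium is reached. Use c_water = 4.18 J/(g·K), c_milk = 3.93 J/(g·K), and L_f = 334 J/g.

Heat gained plus heat lost sum to zero:
fusion: m_ice L_f = 103×334 = 34402; warm the meltwater: 430.54 T; milk: 1552.4(T − 79.8)
1982.9 T = 123878 − 34402 = 89476
T ≈ 45.12 °C — above 0 °C, consistent with complete melting.

T_f ≈ 45.1 °C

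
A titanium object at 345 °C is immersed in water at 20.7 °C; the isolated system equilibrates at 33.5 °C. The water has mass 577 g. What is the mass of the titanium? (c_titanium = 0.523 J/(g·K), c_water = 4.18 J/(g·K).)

m ≈ 189 g

Taking heat into each body as positive, Σ m c ΔT = 0:
m×0.523×(33.5 − 345) + 577×4.18×(33.5 − 20.7) = 0
-162.91 m = -30872
m = -30872/-162.91 ≈ 189.5 g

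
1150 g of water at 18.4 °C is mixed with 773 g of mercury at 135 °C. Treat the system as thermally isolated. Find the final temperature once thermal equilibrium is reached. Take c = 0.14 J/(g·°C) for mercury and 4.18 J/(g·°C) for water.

T_f ≈ 21.0 °C

Setting the total heat transfer to zero:
773·0.14·(T − 135) + 1150·4.18·(T − 18.4) = 0
(108.22 + 4807) T = 108.22·135 + 4807·18.4
T = 103058/4915.2 ≈ 20.97 °C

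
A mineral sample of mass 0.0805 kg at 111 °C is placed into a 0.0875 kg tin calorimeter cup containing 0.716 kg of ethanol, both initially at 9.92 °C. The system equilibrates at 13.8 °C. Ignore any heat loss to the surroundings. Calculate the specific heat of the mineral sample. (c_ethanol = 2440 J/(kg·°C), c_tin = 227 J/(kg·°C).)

Setting the total heat transfer to zero:
0.0805·c·(13.8 − 111) + 0.716·2440·(13.8 − 9.92) + 0.0875·227·(13.8 − 9.92) = 0
-7.825 c = -6855.6
c = -6855.6/-7.825 ≈ 876.2 J/(kg·°C)

c ≈ 876 J/(kg·°C)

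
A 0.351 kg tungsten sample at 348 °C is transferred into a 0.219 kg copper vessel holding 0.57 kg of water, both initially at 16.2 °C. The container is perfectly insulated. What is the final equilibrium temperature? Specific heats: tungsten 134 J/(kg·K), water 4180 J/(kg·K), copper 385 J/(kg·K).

With ΣQ=0 the equilibrium temperature is the m·c-weighted mean:
T_f = (47.03·348 + 2382.6·16.2 + 84.31·16.2) / (47.03 + 2382.6 + 84.31)
    = 56332 / 2513.9 ≈ 22.41 °C

T_f ≈ 22.4 °C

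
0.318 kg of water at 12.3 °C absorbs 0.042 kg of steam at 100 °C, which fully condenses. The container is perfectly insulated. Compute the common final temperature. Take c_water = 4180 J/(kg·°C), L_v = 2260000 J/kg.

Energy conservation, ΣQ = 0:
steam→water at 100 °C releases m L_v = 0.042·2260000 = 94920; condensate cools 100→T: 0.042·4180·(T − 100) = 175.56(T − 100); water warms: 0.318·4180·(T − 12.3) = 1329.2(T − 12.3)
1504.8 T = 94920 + 17556 + 16350 = 128826
T ≈ 85.61 °C — below 100 °C, confirming all the steam condensed.

T_f ≈ 85.6 °C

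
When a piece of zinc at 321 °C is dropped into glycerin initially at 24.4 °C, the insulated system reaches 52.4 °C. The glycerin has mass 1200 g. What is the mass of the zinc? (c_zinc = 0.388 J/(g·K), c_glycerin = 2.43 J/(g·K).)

Heat lost by the zinc = heat gained by the glycerin:
m×0.388×(321 − 52.4) = 1200×2.43×(52.4 − 24.4)
104.22 m = 81648  ⇒  m ≈ 783.4 g

m ≈ 783 g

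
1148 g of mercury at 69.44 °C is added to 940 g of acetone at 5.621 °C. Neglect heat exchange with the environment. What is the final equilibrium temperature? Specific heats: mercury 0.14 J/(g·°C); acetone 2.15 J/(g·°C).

T_f ≈ 10.3 °C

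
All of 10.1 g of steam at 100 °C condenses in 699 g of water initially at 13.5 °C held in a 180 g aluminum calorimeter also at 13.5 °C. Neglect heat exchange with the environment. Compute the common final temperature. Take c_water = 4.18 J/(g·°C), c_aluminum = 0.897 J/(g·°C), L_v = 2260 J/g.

Energy balance with sensible and latent terms:
steam→water at 100 °C releases m L_v = 10.1·2260 = 22826; condensate cools 100→T: 10.1·4.18·(T − 100) = 42.22(T − 100); water warms: 699·4.18·(T − 13.5) = 2921.8(T − 13.5); aluminum cup: 180·0.897·(T − 13.5) = 161.46(T − 13.5)
3125.5 T = 22826 + 4221.8 + 41624 = 68672
T ≈ 21.97 °C, under the boiling point, so the assumption holds.

T_f ≈ 22.0 °C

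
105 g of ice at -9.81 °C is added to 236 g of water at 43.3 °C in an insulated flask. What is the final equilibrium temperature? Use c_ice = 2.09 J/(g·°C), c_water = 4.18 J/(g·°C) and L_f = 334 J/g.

T_f ≈ 3.9 °C

Conservation of energy gives ΣQ = 0:
ice -9.81→0 °C: 105·2.09·9.81 = 2152.8
  melt ice: 105·334 = 35070
  warm the meltwater: 438.9 T
  water cools: 236·4.18·(T − 43.3) = 986.48(T − 43.3)
1425.4 T = 42715 − 37223 = 5491.8
T ≈ 3.85 °C — above 0 °C, consistent with complete melting.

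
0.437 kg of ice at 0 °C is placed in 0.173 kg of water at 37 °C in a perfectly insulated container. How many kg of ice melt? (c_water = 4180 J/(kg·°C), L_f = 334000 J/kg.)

m_melted ≈ 0.0801 kg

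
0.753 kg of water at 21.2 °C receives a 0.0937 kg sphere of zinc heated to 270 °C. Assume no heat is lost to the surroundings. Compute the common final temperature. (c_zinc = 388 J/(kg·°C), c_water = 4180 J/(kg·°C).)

With ΣQ=0 the equilibrium temperature is the m·c-weighted mean:
T_f = (36.36*270 + 3147.5*21.2) / (36.36 + 3147.5)
    = 76544 / 3183.9 ≈ 24.04 °C

T_f ≈ 24.0 °C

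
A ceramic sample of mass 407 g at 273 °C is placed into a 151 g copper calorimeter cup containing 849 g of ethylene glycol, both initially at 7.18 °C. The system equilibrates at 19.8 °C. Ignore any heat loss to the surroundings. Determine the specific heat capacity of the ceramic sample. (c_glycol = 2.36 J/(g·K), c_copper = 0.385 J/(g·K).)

c ≈ 0.252 J/(g·K)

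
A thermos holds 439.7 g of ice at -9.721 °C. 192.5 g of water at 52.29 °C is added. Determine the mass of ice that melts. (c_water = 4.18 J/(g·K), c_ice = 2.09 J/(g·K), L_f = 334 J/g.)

Water can give up m c ΔT = 192.5·4.18·52.29 = 42075 J before reaching 0 °C.
Warming the ice to 0 °C takes 439.7·2.09·9.721 = 8933.3 J, leaving 33142 J for melting.
To melt every bit of ice: 439.7·334 = 146860 J.
That's not enough to melt it all — equilibrium is at 0 °C with ice remaining.
m_melted·334 = 33142  ⇒  m_melted ≈ 99.23 g.

m_melted ≈ 99.2 g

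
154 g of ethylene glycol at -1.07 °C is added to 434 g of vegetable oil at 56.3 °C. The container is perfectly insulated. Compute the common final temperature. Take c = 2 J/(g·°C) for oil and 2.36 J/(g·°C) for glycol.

T_f ≈ 39.4 °C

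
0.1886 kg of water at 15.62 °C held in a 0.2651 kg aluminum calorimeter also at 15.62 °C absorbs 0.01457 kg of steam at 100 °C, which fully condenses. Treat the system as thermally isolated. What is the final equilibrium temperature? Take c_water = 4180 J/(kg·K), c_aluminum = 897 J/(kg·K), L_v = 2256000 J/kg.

Heat gained plus heat lost sum to zero:
condense steam: −0.01457·2256000 = −32870
  condensed water 100 °C→T: 60.9(T − 100)
  original water: 788.35(T − 15.62)
  aluminum cup: 0.2651·897·(T − 15.62) = 237.79(T − 15.62)
1087 T = 32870 + 6090.3 + 16028 = 54989
T ≈ 50.59 °C, under the boiling point, so the assumption holds.

T_f ≈ 50.6 °C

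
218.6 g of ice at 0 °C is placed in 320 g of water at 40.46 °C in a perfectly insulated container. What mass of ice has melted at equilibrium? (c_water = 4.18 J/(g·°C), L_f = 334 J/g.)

m_melted ≈ 162 g

Heat available from the water dropping to 0 °C: 320×4.18×40.46 = 54119 J.
Fully melting the ice requires m_ice L_f = 218.6×334 = 73012 J.
That's not enough to melt it all — equilibrium is at 0 °C with ice remaining.
m_melt = 54119 / L_f = 162 g.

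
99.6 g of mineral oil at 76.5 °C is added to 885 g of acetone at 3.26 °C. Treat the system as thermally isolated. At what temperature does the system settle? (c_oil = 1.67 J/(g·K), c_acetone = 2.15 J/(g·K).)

|Q_oil| = |Q_acetone|:
99.6×1.67×(76.5 − T) = 885×2.15×(T − 3.26)
166.33(76.5 − T) = 1902.8(T − 3.26)
2069.1 T = 18927  ⇒  T ≈ 9.15 °C

T_f ≈ 9.1 °C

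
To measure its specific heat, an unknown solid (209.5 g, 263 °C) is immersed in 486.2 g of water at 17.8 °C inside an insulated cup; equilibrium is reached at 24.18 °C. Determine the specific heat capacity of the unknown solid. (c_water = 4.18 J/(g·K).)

m_s c (T_s − T_f) = m_water c_water (T_f − T_0):
209.5×c×(263 − 24.18) = 486.2×4.18×(24.18 − 17.8)
50033 c = 12966  ⇒  c ≈ 0.2592 J/(g·K)

c ≈ 0.259 J/(g·K)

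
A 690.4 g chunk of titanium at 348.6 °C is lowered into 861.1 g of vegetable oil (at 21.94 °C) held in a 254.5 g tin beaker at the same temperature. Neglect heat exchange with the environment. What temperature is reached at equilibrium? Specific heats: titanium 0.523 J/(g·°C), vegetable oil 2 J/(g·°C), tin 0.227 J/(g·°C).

T_f ≈ 77.0 °C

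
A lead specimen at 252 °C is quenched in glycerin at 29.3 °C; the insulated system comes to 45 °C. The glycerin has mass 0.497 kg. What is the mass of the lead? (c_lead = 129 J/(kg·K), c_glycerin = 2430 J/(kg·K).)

|Q_lead| = |Q_glycerin|:
m·129·(252 − 45) = 0.497·2430·(45 − 29.3)
26703 m = 18961  ⇒  m ≈ 0.7101 kg

m ≈ 0.71 kg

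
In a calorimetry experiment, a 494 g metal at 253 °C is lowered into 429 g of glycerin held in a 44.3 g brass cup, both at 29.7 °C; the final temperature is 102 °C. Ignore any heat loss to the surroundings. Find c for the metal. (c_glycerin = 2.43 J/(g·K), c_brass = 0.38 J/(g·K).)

c ≈ 1.03 J/(g·K)

Let T be the final temperature. ΣQ_i = 0:
494·c·(102 − 253) + 429·2.43·(102 − 29.7) + 44.3·0.38·(102 − 29.7) = 0
-74594 c = -76588
c = -76588/-74594 ≈ 1.027 J/(g·K)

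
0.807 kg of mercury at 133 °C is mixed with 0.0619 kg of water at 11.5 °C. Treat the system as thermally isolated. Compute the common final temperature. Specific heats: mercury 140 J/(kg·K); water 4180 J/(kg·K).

T_f ≈ 48.4 °C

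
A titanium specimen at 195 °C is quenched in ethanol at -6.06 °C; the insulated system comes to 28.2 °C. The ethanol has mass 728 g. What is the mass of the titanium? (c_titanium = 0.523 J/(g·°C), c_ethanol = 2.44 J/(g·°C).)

Conservation of energy gives ΣQ = 0:
m·0.523·(28.2 − 195) + 728·2.44·(28.2 − (-6.06)) = 0
-87.24 m = -60857
m = -60857/-87.24 ≈ 697.6 g

m ≈ 698 g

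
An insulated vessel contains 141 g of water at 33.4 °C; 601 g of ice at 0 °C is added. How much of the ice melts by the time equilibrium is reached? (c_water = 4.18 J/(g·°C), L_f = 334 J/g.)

Cooling the water to 0 °C releases 141×4.18×33.4 = 19685 J.
To melt every bit of ice: 601×334 = 200734 J.
Since 19685 < 200734 J, not all the ice melts; equilibrium is at 0 °C.
m_melt = 19685 / L_f = 58.94 g.

m_melted ≈ 58.9 g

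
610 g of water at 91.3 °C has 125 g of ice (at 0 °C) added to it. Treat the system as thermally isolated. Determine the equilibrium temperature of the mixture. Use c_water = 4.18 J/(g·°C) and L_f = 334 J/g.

Conservation of energy gives ΣQ = 0:
latent heat to melt: 125×334 = 41750; meltwater 0→T: 125×4.18×T = 522.5 T; water cools: 610×4.18×(T − 91.3) = 2549.8(T − 91.3)
3072.3 T = 232797 − 41750 = 191047
T ≈ 62.18 °C. Since T > 0 °C, the all-ice-melts assumption holds.

T_f ≈ 62.2 °C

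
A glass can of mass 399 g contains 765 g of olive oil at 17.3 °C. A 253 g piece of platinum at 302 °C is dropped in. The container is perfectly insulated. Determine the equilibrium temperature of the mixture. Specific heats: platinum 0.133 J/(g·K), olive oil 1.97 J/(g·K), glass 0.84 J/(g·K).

Let T be the final temperature. ΣQ_i = 0:
253*0.133*(T − 302) + 765*1.97*(T − 17.3) + 399*0.84*(T − 17.3) = 0
33.65(T − 302) + 1507(T − 17.3) + 335.16(T − 17.3) = 0
1875.9 T = 42032
T = 42032/1875.9 ≈ 22.41 °C

T_f ≈ 22.4 °C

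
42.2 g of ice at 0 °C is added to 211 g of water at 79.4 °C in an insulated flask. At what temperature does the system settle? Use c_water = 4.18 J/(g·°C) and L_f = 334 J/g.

T_f ≈ 52.8 °C

Energy conservation, ΣQ = 0:
melt ice: 42.2·334 = 14095; warm the meltwater: 176.4 T; water: 881.98(T − 79.4)
1058.4 T = 70029 − 14095 = 55934
T ≈ 52.85 °C. Since T > 0 °C, the all-ice-melts assumption holds.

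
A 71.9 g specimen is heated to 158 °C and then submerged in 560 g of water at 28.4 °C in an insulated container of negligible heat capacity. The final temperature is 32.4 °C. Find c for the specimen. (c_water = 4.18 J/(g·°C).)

c ≈ 1.04 J/(g·°C)

Heat gained plus heat lost sum to zero:
71.9×c×(32.4 − 158) + 560×4.18×(32.4 − 28.4) = 0
-9030.6 c = -9363.2
c = -9363.2/-9030.6 ≈ 1.037 J/(g·°C)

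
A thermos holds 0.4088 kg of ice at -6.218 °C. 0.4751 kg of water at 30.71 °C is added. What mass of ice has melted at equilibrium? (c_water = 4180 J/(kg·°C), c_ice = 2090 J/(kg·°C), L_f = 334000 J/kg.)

m_melted ≈ 0.167 kg

Water can give up m c ΔT = 0.4751×4180×30.71 = 60988 J before reaching 0 °C.
Warming the ice to 0 °C takes 0.4088×2090×6.218 = 5312.6 J, leaving 55675 J for melting.
Fully melting the ice requires m_ice L_f = 0.4088×334000 = 136539 J.
Since 55675 < 136539 J, not all the ice melts; equilibrium is at 0 °C.
m_melted×334000 = 55675  ⇒  m_melted ≈ 0.1667 kg.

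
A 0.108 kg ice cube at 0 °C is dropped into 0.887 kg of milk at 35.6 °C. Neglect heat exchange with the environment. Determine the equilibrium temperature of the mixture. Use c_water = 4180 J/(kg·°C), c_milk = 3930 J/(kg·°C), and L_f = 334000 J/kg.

T_f ≈ 22.4 °C

Setting the total heat transfer to zero:
melt ice: 0.108·334000 = 36072; warm the meltwater: 451.44 T; milk cools: 0.887·3930·(T − 35.6) = 3485.9(T − 35.6)
3937.3 T = 124098 − 36072 = 88026
T ≈ 22.36 °C — above 0 °C, consistent with complete melting.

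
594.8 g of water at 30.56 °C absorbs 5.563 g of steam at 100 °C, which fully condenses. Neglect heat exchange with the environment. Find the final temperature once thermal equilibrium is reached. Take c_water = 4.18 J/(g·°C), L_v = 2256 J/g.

Energy conservation, ΣQ = 0:
steam→water at 100 °C releases m L_v = 5.563×2256 = 12550; condensed water 100 °C→T: 23.25(T − 100); original water: 2486.3(T − 30.56)
2509.5 T = 12550 + 2325.3 + 75980 = 90856
T ≈ 36.20 °C (< 100 °C, so full condensation is consistent).

T_f ≈ 36.2 °C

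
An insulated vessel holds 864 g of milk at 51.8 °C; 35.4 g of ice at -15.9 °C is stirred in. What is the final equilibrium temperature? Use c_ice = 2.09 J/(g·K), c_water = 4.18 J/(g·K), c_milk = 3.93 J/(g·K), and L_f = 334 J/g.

Energy balance with sensible and latent terms:
warm ice to 0 °C: 35.4·2.09·(0 − (-15.9)) = 1176.4; melt ice: 35.4·334 = 11824; meltwater 0→T: 35.4·4.18·T = 147.97 T; milk cools: 864·3.93·(T − 51.8) = 3395.5(T − 51.8)
3543.5 T = 175888 − 13000 = 162888
T ≈ 45.97 °C (positive, so assuming full melt was valid).

T_f ≈ 46.0 °C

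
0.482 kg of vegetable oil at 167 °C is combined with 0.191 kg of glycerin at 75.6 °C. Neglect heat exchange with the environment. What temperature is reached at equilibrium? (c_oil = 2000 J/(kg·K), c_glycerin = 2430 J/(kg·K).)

T_f = Σ m_i c_i T_i / Σ m_i c_i:
T_f = (964*167 + 464.13*75.6) / (964 + 464.13)
    = 196076 / 1428.1 ≈ 137.30 °C

T_f ≈ 137.3 °C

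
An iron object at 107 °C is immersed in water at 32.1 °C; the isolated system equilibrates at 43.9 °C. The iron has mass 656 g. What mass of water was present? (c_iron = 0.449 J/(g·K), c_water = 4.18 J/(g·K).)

m ≈ 377 g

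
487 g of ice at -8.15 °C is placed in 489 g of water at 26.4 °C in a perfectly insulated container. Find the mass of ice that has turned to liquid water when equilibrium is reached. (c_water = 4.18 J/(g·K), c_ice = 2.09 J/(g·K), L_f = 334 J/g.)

m_melted ≈ 137 g

Cooling the water to 0 °C releases 489·4.18·26.4 = 53962 J.
Warming the ice to 0 °C takes 487·2.09·8.15 = 8295.3 J, leaving 45667 J for melting.
To melt every bit of ice: 487·334 = 162658 J.
Since 45667 < 162658 J, not all the ice melts; equilibrium is at 0 °C.
m_melted·334 = 45667  ⇒  m_melted ≈ 136.7 g.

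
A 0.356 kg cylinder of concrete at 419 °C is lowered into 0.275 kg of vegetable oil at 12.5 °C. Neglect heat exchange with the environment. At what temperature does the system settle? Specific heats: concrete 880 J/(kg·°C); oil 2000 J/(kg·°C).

T_f is the heat-capacity-weighted average of the initial temperatures:
T_f = (313.28*419 + 550*12.5) / (313.28 + 550)
    = 138139 / 863.28 ≈ 160.02 °C

T_f ≈ 160.0 °C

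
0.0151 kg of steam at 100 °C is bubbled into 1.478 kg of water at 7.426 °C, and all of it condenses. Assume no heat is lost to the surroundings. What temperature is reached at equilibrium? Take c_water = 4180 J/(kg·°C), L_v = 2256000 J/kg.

T_f ≈ 13.8 °C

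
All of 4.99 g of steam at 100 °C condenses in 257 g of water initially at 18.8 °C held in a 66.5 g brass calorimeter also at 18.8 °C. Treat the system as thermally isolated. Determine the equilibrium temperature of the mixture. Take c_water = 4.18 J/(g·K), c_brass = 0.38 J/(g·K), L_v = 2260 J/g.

T_f ≈ 30.4 °C

Energy balance with sensible and latent terms:
condense steam: −4.99×2260 = −11277; condensate cools 100→T: 4.99×4.18×(T − 100) = 20.86(T − 100); water warms: 257×4.18×(T − 18.8) = 1074.3(T − 18.8); brass cup: 66.5×0.38×(T − 18.8) = 25.27(T − 18.8)
1120.4 T = 11277 + 2085.8 + 20671 = 34034
T ≈ 30.38 °C (< 100 °C, so full condensation is consistent).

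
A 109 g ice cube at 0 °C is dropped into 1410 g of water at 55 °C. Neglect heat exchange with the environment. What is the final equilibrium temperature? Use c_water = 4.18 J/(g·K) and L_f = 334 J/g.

T_f ≈ 45.3 °C

Energy balance with sensible and latent terms:
melt ice: 109×334 = 36406; warm the meltwater: 455.62 T; water: 5893.8(T − 55)
6349.4 T = 324159 − 36406 = 287753
T ≈ 45.32 °C. Since T > 0 °C, the all-ice-melts assumption holds.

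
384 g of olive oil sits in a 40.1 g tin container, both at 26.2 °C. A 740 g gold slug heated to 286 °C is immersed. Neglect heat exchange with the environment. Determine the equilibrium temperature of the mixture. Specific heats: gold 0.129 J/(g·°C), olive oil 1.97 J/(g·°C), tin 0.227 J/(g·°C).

Energy conservation, ΣQ = 0:
740*0.129*(T − 286) + 384*1.97*(T − 26.2) + 40.1*0.227*(T − 26.2) = 0
95.46(T − 286) + 756.48(T − 26.2) + 9.103(T − 26.2) = 0
(95.46 + 756.48 + 9.103) T = 95.46*286 + 756.48*26.2 + 9.103*26.2
T ≈ 55.00 °C

T_f ≈ 55.0 °C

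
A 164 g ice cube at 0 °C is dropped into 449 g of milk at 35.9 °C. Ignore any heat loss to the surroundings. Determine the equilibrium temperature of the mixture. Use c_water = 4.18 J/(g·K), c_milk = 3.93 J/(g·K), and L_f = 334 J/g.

T_f ≈ 3.5 °C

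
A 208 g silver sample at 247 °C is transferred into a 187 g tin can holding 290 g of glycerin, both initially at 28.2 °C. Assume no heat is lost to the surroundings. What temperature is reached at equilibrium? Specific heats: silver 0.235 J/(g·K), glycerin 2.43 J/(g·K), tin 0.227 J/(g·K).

T_f ≈ 41.6 °C

With ΣQ=0 the equilibrium temperature is the m·c-weighted mean:
T_f = (48.88·247 + 704.7·28.2 + 42.45·28.2) / (48.88 + 704.7 + 42.45)
    = 33143 / 796.03 ≈ 41.64 °C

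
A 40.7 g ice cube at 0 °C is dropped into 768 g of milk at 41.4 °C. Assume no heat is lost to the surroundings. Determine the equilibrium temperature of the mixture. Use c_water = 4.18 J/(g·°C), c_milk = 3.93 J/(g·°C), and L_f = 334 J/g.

T_f ≈ 34.9 °C

Taking heat into each body as positive, Σ m c ΔT = 0:
fusion: m_ice L_f = 40.7×334 = 13594
  meltwater 0→T: 40.7×4.18×T = 170.13 T
  milk: 3018.2(T − 41.4)
3188.4 T = 124955 − 13594 = 111361
T ≈ 34.93 °C. Since T > 0 °C, the all-ice-melts assumption holds.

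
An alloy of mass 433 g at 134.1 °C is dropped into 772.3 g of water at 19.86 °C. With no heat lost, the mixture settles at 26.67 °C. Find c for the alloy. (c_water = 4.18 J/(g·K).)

c ≈ 0.473 J/(g·K)

m_s c (T_s − T_f) = m_water c_water (T_f − T_0):
433×c×(134.1 − 26.67) = 772.3×4.18×(26.67 − 19.86)
46517 c = 21984  ⇒  c ≈ 0.4726 J/(g·K)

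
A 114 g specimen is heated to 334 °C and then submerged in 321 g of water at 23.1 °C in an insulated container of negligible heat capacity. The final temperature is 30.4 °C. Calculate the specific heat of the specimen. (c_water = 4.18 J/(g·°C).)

m_s c (T_s − T_f) = m_water c_water (T_f − T_0):
114×c×(334 − 30.4) = 321×4.18×(30.4 − 23.1)
34610 c = 9795  ⇒  c ≈ 0.283 J/(g·°C)

c ≈ 0.283 J/(g·°C)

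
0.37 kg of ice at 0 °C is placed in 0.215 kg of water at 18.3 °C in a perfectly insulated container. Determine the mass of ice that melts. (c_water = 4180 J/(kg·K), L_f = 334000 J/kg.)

Cooling the water to 0 °C releases 0.215·4180·18.3 = 16446 J.
To melt every bit of ice: 0.37·334000 = 123580 J.
That's not enough to melt it all — equilibrium is at 0 °C with ice remaining.
m_melted·334000 = 16446  ⇒  m_melted ≈ 0.04924 kg.

m_melted ≈ 0.0492 kg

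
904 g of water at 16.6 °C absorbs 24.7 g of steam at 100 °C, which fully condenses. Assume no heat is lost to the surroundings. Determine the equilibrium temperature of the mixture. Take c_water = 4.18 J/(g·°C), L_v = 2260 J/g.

T_f ≈ 33.2 °C

Net heat exchanged in the isolated system is zero:
steam→water at 100 °C releases m L_v = 24.7×2260 = 55822; condensed water 100 °C→T: 103.25(T − 100); water warms: 904×4.18×(T − 16.6) = 3778.7(T − 16.6)
3882 T = 55822 + 10325 + 62727 = 128873
T ≈ 33.20 °C — below 100 °C, confirming all the steam condensed.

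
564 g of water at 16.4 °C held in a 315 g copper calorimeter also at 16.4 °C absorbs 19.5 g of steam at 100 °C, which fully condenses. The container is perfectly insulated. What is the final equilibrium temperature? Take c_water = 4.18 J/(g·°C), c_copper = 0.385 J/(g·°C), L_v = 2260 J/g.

T_f ≈ 36.3 °C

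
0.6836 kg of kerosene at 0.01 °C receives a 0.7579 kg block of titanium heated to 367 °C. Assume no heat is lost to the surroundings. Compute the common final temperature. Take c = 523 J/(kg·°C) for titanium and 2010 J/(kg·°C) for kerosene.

T_f ≈ 82.2 °C

T_f is the heat-capacity-weighted average of the initial temperatures:
T_f = (396.38×367 + 1374×0.01) / (396.38 + 1374)
    = 145486 / 1770.4 ≈ 82.18 °C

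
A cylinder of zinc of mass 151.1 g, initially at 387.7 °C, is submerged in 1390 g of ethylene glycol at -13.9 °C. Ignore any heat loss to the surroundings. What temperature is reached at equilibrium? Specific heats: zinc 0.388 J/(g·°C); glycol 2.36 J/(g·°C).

T_f is the heat-capacity-weighted average of the initial temperatures:
T_f = (58.63·387.7 + 3280.4·(-13.9)) / (58.63 + 3280.4)
    = -22868 / 3339 ≈ -6.85 °C

T_f ≈ -6.8 °C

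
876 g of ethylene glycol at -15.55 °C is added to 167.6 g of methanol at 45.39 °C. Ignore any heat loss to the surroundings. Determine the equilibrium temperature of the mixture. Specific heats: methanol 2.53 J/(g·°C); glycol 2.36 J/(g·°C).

T_f ≈ -5.2 °C

Taking heat into each body as positive, Σ m c ΔT = 0:
167.6·2.53·(T − 45.39) + 876·2.36·(T − (-15.55)) = 0
424.03(T − 45.39) + 2067.4(T − (-15.55)) = 0
2491.4 T = -12901
T = -12901 / 2491.4 = -5.18 °C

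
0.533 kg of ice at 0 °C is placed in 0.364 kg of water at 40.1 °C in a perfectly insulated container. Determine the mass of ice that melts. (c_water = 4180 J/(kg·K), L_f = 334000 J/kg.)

Cooling the water to 0 °C releases 0.364×4180×40.1 = 61013 J.
Fully melting the ice requires m_ice L_f = 0.533×334000 = 178022 J.
Since 61013 < 178022 J, not all the ice melts; equilibrium is at 0 °C.
Mass melted = 61013/334000 ≈ 0.1827 kg.

m_melted ≈ 0.183 kg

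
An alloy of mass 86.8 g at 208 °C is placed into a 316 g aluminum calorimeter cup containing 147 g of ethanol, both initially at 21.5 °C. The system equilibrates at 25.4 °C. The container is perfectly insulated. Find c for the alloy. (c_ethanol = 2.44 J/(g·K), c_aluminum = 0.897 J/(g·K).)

Net heat exchanged in the isolated system is zero:
86.8·c·(25.4 − 208) + 147·2.44·(25.4 − 21.5) + 316·0.897·(25.4 − 21.5) = 0
-15850 c = -2504.3
c = -2504.3/-15850 ≈ 0.158 J/(g·K)

c ≈ 0.158 J/(g·K)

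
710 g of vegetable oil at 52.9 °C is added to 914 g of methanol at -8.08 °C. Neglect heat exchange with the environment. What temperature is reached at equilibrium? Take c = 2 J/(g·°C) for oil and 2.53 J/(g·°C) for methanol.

T_f ≈ 15.1 °C

Energy conservation, ΣQ = 0:
710×2×(T − 52.9) + 914×2.53×(T − (-8.08)) = 0
(1420 + 2312.4) T = 1420×52.9 + 2312.4×(-8.08)
T ≈ 15.12 °C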